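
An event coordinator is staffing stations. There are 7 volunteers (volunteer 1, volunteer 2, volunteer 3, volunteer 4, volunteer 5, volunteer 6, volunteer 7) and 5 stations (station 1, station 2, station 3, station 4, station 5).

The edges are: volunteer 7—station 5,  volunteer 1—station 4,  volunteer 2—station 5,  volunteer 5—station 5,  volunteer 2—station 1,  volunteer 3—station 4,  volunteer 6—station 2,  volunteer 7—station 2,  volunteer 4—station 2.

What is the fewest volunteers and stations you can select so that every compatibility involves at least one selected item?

4

The 4 edges volunteer 1–station 4, volunteer 2–station 1, volunteer 4–station 2, volunteer 5–station 5 form a matching, so any vertex cover needs at least 4 vertices (one per matched edge).
Conversely {volunteer 2, station 2, station 4, station 5} meets every edge and has exactly 4 vertices, so 4 is optimal.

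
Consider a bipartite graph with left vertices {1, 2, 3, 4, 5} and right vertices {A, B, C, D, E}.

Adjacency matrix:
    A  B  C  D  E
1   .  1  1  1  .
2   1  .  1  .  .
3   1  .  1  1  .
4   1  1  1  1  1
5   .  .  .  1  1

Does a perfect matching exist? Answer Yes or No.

One maximum matching: 1-B, 2-C, 3-D, 4-A, 5-E.
Every left vertex is matched, so this is a perfect matching.

Yes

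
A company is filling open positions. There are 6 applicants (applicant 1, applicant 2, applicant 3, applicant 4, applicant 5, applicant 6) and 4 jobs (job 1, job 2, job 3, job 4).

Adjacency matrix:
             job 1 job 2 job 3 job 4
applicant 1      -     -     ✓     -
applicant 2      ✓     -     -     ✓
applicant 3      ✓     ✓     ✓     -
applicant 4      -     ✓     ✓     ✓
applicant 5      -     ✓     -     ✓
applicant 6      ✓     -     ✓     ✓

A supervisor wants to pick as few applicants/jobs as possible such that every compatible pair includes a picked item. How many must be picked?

4

A maximum matching has 4 edges (e.g. applicant 1–job 3, applicant 2–job 4, applicant 3–job 1, applicant 4–job 2).
By König's theorem the minimum vertex cover has the same size. One such cover is {job 1, job 2, job 3, job 4}.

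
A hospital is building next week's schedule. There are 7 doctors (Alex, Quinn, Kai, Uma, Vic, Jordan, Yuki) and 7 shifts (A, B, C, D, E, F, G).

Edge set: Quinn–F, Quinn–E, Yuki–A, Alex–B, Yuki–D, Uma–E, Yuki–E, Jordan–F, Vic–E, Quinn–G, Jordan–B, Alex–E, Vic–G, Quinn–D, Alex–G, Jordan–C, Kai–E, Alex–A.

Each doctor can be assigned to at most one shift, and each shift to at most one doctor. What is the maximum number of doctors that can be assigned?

One maximum matching: Alex→A, Quinn→F, Kai→E, Vic→G, Jordan→B, Yuki→D.
The set {Kai, Uma} has only 1 neighbour ({E}), so by Hall's theorem at most 6 of the 7 doctors can be matched.

6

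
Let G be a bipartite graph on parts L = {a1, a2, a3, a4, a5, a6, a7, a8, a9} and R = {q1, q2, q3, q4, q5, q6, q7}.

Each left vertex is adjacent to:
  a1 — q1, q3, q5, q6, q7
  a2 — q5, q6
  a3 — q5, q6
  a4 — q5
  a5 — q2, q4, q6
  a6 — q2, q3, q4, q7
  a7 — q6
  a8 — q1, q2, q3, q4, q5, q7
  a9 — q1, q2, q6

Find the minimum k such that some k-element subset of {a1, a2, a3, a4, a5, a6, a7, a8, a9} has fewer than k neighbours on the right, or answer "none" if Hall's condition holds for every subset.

Take S = {a2, a3, a4}. Its neighbourhood is {q5, q6}, so |N(S)| = 2 < |S| = 3.
Every subset of size less than 3 has at least as many neighbours as members, so 3 is the minimum.

3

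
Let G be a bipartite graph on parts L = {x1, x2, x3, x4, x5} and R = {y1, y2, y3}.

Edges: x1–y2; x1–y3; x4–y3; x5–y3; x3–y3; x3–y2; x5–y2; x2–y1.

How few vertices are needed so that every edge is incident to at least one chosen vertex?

{x2, y2, y3} is a vertex cover of size 3: every edge has an endpoint in this set.
No smaller cover exists because x1–y2, x2–y1, x3–y3 is a matching of size 3, and a cover must include an endpoint of each of these disjoint edges (König's theorem).

3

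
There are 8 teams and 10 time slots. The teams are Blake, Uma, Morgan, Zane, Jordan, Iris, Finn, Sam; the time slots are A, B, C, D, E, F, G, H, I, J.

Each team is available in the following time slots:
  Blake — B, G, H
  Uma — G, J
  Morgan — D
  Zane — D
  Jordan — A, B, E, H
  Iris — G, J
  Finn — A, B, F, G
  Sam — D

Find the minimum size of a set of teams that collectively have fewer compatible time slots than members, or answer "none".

Take S = {Morgan, Zane}. Its neighbourhood is {D}, so |N(S)| = 1 < |S| = 2.
No single vertex violates Hall's condition since each has at least one neighbour, so 2 is the minimum.

2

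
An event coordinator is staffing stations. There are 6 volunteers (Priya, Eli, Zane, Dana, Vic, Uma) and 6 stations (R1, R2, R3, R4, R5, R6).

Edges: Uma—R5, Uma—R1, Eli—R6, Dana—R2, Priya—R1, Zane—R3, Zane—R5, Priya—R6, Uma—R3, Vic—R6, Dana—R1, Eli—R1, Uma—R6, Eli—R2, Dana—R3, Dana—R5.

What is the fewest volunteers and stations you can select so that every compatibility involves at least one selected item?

The 5 edges Priya–R1, Eli–R2, Zane–R5, Dana–R3, Vic–R6 form a matching, so any vertex cover needs at least 5 vertices (one per matched edge).
Conversely {R1, R2, R3, R5, R6} meets every edge and has exactly 5 vertices, so 5 is optimal.

5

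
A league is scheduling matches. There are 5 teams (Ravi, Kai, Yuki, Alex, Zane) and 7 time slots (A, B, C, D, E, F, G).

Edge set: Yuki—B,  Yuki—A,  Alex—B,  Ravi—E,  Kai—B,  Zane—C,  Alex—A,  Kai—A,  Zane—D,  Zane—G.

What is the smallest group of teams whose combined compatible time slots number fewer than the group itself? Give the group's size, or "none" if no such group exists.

3

Take S = {Kai, Yuki, Alex}. Its neighbourhood is {A, B}, so |N(S)| = 2 < |S| = 3.
Every subset of size less than 3 has at least as many neighbours as members, so 3 is the minimum.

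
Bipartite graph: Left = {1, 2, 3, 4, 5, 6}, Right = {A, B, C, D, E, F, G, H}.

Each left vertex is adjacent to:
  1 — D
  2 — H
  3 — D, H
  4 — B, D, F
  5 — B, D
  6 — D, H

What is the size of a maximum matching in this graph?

For example, pair 1–D, 2–H, 4–F, 5–B.
The set {1, 2, 3, 6} has only 2 neighbours ({D, H}), so by Hall's theorem at most 4 of the 6 left vertices can be matched.

4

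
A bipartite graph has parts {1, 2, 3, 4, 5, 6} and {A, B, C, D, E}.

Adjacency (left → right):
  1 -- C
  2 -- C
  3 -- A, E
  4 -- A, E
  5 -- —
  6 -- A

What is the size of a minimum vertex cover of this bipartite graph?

3

The 3 edges 1–C, 3–A, 4–E form a matching, so any vertex cover needs at least 3 vertices (one per matched edge).
Conversely {A, C, E} meets every edge and has exactly 3 vertices, so 3 is optimal.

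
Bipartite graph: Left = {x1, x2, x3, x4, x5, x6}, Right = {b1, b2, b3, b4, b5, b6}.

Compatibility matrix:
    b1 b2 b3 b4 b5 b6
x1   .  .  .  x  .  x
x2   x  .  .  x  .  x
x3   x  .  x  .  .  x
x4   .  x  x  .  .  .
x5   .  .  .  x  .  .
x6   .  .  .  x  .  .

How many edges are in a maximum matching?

One maximum matching: x1–b6, x2–b1, x3–b3, x4–b2, x5–b4.
The set {x5, x6} has only 1 neighbour ({b4}), so by Hall's theorem at most 5 of the 6 left vertices can be matched.

5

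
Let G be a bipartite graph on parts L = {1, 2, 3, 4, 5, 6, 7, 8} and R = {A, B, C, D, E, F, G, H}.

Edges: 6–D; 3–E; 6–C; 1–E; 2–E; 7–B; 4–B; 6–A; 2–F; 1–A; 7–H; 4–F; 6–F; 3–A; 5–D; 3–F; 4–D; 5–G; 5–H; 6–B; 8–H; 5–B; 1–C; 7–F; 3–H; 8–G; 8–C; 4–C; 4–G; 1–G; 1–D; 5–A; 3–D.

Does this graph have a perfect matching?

One maximum matching: 1-A, 2-E, 3-H, 4-G, 5-D, 6-F, 7-B, 8-C.
Every left vertex is matched, so this is a perfect matching.

Yes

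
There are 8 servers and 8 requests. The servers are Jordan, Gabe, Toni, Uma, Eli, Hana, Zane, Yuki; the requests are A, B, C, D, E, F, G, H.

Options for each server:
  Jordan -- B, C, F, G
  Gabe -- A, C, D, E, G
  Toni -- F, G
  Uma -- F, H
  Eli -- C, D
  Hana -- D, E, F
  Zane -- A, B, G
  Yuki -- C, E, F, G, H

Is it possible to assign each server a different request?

A valid assignment of size 8: Jordan–B, Gabe–E, Toni–F, Uma–H, Eli–C, Hana–D, Zane–A, Yuki–G.
Every server is matched, so this is a perfect matching.

Yes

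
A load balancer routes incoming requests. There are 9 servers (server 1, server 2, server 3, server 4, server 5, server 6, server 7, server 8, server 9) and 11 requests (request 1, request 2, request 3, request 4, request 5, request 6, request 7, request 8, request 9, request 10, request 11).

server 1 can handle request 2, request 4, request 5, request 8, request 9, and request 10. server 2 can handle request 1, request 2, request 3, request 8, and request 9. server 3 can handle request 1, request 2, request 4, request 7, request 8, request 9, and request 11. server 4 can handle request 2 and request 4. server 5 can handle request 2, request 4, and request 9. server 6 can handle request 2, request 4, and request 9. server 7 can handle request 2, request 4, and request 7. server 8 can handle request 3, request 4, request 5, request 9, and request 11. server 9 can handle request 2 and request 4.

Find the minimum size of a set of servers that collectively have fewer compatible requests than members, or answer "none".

4

Take S = {server 4, server 5, server 6, server 9}. Its neighbourhood is {request 2, request 4, request 9}, so |N(S)| = 3 < |S| = 4.
Every subset of size less than 4 has at least as many neighbours as members, so 4 is the minimum.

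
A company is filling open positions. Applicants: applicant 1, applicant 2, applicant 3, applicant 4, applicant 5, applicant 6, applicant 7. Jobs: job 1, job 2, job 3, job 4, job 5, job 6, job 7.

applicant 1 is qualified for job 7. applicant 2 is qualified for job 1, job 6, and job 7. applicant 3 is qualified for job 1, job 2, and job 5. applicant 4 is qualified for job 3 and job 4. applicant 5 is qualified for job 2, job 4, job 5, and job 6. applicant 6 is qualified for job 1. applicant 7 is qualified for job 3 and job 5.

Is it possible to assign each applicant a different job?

Yes

For example, pair applicant 1–job 7, applicant 2–job 6, applicant 3–job 5, applicant 4–job 4, applicant 5–job 2, applicant 6–job 1, applicant 7–job 3.
All 7 applicants are covered.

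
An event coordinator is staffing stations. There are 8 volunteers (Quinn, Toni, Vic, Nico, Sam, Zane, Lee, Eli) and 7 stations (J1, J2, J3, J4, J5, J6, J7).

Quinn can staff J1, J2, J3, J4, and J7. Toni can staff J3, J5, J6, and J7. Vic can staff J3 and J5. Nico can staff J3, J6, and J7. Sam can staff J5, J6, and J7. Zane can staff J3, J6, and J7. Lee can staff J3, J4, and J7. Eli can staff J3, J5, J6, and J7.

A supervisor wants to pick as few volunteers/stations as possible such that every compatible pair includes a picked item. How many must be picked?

6

A maximum matching has 6 edges (e.g. Quinn–J2, Toni–J7, Vic–J5, Nico–J3, Sam–J6, Lee–J4).
By König's theorem the minimum vertex cover has the same size. One such cover is {Quinn, Lee, J3, J5, J6, J7}.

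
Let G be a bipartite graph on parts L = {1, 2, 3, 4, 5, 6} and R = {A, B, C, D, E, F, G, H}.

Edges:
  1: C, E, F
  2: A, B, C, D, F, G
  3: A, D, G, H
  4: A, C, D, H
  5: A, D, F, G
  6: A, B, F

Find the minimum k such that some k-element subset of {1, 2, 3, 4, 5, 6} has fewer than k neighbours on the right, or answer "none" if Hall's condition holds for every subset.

A matching saturating every left vertex exists, for instance 1→E, 2→A, 3→G, 4→C, 5→F, 6→B.
By Hall's marriage theorem, this means |N(S)| ≥ |S| for every subset S, so no violating subset exists.

none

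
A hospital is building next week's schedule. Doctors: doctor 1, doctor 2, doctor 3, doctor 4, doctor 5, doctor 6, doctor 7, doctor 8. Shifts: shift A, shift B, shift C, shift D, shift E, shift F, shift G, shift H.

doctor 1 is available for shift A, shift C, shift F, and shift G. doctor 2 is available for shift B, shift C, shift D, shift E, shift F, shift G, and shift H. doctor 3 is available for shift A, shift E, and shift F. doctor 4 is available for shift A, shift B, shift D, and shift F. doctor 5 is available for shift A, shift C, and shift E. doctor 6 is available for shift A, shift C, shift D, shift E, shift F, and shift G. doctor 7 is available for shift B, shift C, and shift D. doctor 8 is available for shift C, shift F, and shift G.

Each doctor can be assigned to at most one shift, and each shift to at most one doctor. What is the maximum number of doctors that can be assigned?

One maximum matching: doctor 1–shift F, doctor 2–shift H, doctor 3–shift E, doctor 4–shift B, doctor 5–shift C, doctor 6–shift A, doctor 7–shift D, doctor 8–shift G.
This saturates every doctor, so 8 is the maximum.

8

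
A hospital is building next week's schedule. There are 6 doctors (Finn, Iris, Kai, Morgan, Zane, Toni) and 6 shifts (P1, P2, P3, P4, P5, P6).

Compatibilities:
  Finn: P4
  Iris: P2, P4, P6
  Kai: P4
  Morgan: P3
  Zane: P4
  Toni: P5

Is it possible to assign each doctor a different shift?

The set {Finn, Kai, Zane} has only 1 neighbour ({P4}), so by Hall's theorem at most 4 of the 6 doctors can be matched.
Hence no matching covers every doctor.

No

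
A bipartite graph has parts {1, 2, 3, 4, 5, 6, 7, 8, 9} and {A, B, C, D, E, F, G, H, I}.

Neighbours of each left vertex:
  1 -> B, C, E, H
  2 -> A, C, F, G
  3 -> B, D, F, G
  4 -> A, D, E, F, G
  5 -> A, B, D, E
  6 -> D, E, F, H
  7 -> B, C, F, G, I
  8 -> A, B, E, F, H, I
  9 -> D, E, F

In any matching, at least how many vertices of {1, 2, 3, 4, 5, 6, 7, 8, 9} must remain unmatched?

0

For example, pair 1–C, 2–F, 3–D, 4–A, 5–B, 6–H, 7–G, 8–I, 9–E.
All 9 left vertices are matched, so no larger matching exists.
That matches 9 of the 9, leaving 0 unmatched; no matching can do better.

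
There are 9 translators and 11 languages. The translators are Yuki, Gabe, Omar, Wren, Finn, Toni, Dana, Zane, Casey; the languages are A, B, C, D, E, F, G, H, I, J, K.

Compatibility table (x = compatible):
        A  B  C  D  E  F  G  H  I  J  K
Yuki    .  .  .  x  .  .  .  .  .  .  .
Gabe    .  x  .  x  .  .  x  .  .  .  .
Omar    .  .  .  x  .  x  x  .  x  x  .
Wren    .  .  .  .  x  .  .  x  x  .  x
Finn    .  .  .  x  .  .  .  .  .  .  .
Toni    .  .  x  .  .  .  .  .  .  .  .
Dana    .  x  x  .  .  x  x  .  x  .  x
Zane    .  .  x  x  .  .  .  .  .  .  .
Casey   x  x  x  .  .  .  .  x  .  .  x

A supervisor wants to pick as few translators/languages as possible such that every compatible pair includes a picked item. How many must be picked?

The 7 edges Yuki–D, Gabe–B, Omar–J, Wren–E, Toni–C, Dana–G, Casey–A form a matching, so any vertex cover needs at least 7 vertices (one per matched edge).
Conversely {Gabe, Omar, Wren, Dana, Casey, C, D} meets every edge and has exactly 7 vertices, so 7 is optimal.

7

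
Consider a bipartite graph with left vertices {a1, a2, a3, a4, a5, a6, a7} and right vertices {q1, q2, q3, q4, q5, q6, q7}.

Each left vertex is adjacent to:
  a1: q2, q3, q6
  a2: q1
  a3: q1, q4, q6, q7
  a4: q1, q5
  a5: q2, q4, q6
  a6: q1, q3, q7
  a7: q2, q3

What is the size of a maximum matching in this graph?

A valid assignment of size 7: a1-q6, a2-q1, a3-q7, a4-q5, a5-q4, a6-q3, a7-q2.
All 7 left vertices are matched, so no larger matching exists.

7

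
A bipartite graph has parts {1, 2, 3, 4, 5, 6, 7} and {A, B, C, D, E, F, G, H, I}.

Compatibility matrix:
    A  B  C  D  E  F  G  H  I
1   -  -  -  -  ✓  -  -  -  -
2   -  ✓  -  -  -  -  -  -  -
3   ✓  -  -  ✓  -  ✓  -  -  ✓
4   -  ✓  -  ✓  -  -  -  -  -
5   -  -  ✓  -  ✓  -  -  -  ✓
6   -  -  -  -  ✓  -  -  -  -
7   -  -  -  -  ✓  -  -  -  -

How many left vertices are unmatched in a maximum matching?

For example, pair 1–E, 2–B, 3–I, 4–D, 5–C.
The set {1, 6, 7} has only 1 neighbour ({E}), so by Hall's theorem at most 5 of the 7 left vertices can be matched.
That matches 5 of the 7, leaving 2 unmatched; no matching can do better.

2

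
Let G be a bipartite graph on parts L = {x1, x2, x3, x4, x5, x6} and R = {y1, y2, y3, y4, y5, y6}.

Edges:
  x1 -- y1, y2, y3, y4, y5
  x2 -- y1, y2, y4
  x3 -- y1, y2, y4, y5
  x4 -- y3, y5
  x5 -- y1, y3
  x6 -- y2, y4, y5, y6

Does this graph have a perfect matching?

Yes

For example, pair x1–y4, x2–y2, x3–y1, x4–y5, x5–y3, x6–y6.
All 6 left vertices are covered.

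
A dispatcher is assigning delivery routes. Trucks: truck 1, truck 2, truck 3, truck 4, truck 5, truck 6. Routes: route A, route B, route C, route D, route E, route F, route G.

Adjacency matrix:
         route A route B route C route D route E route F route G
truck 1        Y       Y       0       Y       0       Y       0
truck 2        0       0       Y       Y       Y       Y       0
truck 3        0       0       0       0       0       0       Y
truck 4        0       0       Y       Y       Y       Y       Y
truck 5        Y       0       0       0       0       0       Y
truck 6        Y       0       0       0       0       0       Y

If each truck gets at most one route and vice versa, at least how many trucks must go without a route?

For example, pair truck 1-route B, truck 2-route F, truck 3-route G, truck 4-route E, truck 5-route A.
The set {truck 3, truck 5, truck 6} has only 2 neighbours ({route A, route G}), so by Hall's theorem at most 5 of the 6 trucks can be matched.
That matches 5 of the 6, leaving 1 unmatched; no matching can do better.

1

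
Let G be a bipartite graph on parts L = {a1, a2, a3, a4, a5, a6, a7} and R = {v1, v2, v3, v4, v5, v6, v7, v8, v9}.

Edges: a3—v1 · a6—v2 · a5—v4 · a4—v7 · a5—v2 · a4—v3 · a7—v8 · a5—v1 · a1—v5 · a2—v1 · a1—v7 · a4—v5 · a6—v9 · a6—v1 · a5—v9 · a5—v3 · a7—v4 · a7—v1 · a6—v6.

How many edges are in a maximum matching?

One maximum matching: a1→v5, a2→v1, a4→v7, a5→v3, a6→v2, a7→v4.
The set {a2, a3} has only 1 neighbour ({v1}), so by Hall's theorem at most 6 of the 7 left vertices can be matched.

6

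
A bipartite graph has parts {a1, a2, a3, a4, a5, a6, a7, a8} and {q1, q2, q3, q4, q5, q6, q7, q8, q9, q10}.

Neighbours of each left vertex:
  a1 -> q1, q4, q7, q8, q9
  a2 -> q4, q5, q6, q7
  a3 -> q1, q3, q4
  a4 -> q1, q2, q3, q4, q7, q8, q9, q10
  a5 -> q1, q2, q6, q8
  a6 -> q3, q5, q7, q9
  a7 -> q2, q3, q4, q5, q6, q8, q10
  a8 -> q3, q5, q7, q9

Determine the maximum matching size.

8

For example, pair a1–q9, a2–q6, a3–q3, a4–q1, a5–q2, a6–q7, a7–q4, a8–q5.
All 8 left vertices are matched, so no larger matching exists.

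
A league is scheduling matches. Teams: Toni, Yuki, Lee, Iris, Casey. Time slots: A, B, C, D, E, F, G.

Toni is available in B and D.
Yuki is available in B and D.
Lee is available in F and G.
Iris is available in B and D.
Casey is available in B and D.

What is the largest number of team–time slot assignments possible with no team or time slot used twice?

One maximum matching: Toni→D, Yuki→B, Lee→F.
The set {Toni, Yuki, Iris, Casey} has only 2 neighbours ({B, D}), so by Hall's theorem at most 3 of the 5 teams can be matched.

3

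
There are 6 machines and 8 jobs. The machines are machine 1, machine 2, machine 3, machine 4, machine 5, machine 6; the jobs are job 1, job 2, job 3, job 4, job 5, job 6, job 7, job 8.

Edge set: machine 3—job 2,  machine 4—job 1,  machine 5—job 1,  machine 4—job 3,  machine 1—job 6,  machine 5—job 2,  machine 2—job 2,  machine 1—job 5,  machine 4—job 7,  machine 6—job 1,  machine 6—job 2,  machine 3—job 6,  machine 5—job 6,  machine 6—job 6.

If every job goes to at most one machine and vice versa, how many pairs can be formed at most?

5

One maximum matching: machine 1-job 5, machine 2-job 2, machine 3-job 6, machine 4-job 3, machine 5-job 1.
The set {machine 2, machine 3, machine 5, machine 6} has only 3 neighbours ({job 1, job 2, job 6}), so by Hall's theorem at most 5 of the 6 machines can be matched.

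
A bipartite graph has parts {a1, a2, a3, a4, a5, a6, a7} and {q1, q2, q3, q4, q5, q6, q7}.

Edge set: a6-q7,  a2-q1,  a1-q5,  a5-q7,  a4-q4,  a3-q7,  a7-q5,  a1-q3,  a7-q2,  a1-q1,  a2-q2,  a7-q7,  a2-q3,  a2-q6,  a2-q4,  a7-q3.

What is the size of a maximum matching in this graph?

5

For example, pair a1–q5, a2–q6, a3–q7, a4–q4, a7–q2.
The set {a3, a5, a6} has only 1 neighbour ({q7}), so by Hall's theorem at most 5 of the 7 left vertices can be matched.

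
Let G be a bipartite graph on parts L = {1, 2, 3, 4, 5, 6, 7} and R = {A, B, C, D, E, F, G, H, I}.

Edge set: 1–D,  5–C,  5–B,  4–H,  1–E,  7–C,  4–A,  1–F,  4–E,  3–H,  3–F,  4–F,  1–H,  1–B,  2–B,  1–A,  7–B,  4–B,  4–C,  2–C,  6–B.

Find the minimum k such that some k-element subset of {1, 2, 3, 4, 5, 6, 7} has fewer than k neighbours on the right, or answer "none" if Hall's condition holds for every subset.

Take S = {2, 5, 6}. Its neighbourhood is {B, C}, so |N(S)| = 2 < |S| = 3.
Every subset of size less than 3 has at least as many neighbours as members, so 3 is the minimum.

3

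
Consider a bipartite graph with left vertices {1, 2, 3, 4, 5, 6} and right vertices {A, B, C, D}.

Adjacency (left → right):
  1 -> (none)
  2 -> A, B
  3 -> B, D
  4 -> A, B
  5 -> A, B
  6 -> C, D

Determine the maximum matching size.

A valid assignment of size 4: 2-A, 3-D, 4-B, 6-C.
The set {1, 2, 4, 5} has only 2 neighbours ({A, B}), so by Hall's theorem at most 4 of the 6 left vertices can be matched.

4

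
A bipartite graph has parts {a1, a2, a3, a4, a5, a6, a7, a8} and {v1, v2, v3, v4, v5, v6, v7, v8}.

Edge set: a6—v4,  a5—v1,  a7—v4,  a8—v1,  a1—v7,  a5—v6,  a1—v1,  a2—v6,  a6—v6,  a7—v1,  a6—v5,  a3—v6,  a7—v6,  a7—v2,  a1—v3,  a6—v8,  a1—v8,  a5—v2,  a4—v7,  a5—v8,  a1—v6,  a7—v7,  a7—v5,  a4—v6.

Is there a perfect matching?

The set {a2, a3} has only 1 neighbour ({v6}), so by Hall's theorem at most 7 of the 8 left vertices can be matched.
Hence no matching covers every left vertex.

No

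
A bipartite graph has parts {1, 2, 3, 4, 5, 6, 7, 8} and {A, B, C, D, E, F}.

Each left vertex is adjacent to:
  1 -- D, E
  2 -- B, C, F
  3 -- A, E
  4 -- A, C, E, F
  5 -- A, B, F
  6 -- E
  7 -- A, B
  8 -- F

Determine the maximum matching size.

One maximum matching: 1–D, 2–F, 3–A, 4–C, 5–B, 6–E.
The set {2, 3, 4, 5, 6, 7, 8} has only 5 neighbours ({A, B, C, E, F}), so by Hall's theorem at most 6 of the 8 left vertices can be matched.

6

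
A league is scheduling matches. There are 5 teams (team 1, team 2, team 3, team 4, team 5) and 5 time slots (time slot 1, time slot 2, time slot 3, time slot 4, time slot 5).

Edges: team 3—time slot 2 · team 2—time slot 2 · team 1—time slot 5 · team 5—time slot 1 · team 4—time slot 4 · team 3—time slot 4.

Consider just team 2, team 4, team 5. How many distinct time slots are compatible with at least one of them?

The union of neighbours of {team 2, team 4, team 5} is {time slot 1, time slot 2, time slot 4}, which has 3 elements.
Since |N(S)| = 3 ≥ |S| = 3, Hall's condition holds for this subset.

3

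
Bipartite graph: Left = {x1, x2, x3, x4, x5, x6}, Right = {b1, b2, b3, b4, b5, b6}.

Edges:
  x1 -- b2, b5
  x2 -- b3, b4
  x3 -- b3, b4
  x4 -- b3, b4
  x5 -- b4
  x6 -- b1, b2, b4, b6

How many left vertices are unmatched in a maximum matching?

2

A valid assignment of size 4: x1-b5, x2-b4, x3-b3, x6-b6.
The set {x2, x3, x4, x5} has only 2 neighbours ({b3, b4}), so by Hall's theorem at most 4 of the 6 left vertices can be matched.
That matches 4 of the 6, leaving 2 unmatched; no matching can do better.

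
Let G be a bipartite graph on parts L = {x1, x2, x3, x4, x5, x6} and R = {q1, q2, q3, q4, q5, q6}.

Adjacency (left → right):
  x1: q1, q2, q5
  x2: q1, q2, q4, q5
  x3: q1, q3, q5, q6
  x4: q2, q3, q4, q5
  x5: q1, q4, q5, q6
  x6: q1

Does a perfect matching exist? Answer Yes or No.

One maximum matching: x1–q5, x2–q2, x3–q6, x4–q3, x5–q4, x6–q1.
Every left vertex is matched, so this is a perfect matching.

Yes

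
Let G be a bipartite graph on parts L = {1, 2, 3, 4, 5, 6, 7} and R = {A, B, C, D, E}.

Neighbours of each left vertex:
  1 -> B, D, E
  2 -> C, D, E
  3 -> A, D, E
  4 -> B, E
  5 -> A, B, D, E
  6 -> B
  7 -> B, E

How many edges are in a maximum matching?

5

One maximum matching: 1-D, 2-C, 3-A, 4-E, 5-B.
The set {1, 3, 4, 5, 6, 7} has only 4 neighbours ({A, B, D, E}), so by Hall's theorem at most 5 of the 7 left vertices can be matched.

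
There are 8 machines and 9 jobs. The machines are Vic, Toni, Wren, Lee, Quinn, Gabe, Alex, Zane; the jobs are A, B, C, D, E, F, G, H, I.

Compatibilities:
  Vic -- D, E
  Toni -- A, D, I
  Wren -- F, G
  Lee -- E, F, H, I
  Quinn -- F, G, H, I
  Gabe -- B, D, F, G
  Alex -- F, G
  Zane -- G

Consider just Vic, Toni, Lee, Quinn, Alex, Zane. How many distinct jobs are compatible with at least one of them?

The union of neighbours of {Vic, Toni, Lee, Quinn, Alex, Zane} is {A, D, E, F, G, H, I}, which has 7 elements.
Since |N(S)| = 7 ≥ |S| = 6, Hall's condition holds for this subset.

7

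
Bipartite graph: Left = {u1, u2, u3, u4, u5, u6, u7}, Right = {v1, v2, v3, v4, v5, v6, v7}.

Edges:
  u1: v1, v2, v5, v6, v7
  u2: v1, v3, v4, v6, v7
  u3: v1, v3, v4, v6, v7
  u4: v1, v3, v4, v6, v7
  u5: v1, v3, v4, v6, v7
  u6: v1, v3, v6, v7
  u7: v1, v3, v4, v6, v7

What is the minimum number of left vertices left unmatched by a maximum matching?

A valid assignment of size 6: u1–v2, u2–v7, u3–v4, u4–v3, u5–v1, u6–v6.
The set {u2, u3, u4, u5, u6, u7} has only 5 neighbours ({v1, v3, v4, v6, v7}), so by Hall's theorem at most 6 of the 7 left vertices can be matched.
That matches 6 of the 7, leaving 1 unmatched; no matching can do better.

1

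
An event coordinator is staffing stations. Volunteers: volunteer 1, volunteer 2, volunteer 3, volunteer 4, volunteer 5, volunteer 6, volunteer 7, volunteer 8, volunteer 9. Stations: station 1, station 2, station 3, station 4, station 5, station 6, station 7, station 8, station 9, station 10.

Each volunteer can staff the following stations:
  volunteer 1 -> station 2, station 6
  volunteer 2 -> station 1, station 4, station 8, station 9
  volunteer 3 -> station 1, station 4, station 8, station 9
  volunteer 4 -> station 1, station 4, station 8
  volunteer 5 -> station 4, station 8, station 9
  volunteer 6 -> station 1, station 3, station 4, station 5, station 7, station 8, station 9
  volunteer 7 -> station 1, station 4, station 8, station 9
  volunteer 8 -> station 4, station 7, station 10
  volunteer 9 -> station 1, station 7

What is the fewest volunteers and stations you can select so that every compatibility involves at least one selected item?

8

{volunteer 1, volunteer 6, volunteer 8, volunteer 9, station 1, station 4, station 8, station 9} is a vertex cover of size 8: every edge has an endpoint in this set.
No smaller cover exists because volunteer 1–station 2, volunteer 2–station 1, volunteer 3–station 9, volunteer 4–station 8, volunteer 5–station 4, volunteer 6–station 3, volunteer 8–station 10, volunteer 9–station 7 is a matching of size 8, and a cover must include an endpoint of each of these disjoint edges (König's theorem).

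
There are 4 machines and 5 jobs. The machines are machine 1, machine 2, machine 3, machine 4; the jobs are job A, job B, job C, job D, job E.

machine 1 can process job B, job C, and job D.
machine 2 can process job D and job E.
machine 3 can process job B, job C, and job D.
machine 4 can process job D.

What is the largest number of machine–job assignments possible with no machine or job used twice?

4

For example, pair machine 1→job C, machine 2→job E, machine 3→job B, machine 4→job D.
This saturates every machine, so 4 is the maximum.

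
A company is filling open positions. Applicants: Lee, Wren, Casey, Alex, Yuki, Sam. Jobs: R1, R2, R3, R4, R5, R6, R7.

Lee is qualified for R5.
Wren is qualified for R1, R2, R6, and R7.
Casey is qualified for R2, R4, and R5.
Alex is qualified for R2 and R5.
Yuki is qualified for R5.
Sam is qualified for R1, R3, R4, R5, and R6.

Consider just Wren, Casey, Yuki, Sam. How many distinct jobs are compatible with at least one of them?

The union of neighbours of {Wren, Casey, Yuki, Sam} is {R1, R2, R3, R4, R5, R6, R7}, which has 7 elements.
Since |N(S)| = 7 ≥ |S| = 4, Hall's condition holds for this subset.

7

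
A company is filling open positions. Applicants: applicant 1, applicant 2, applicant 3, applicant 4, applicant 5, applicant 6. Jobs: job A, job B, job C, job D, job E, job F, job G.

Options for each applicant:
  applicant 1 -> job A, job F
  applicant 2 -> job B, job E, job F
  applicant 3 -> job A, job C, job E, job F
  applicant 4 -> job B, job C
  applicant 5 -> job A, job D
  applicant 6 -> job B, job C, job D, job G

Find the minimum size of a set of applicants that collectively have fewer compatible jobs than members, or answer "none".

A matching saturating every applicant exists, for instance applicant 1→job F, applicant 2→job B, applicant 3→job E, applicant 4→job C, applicant 5→job A, applicant 6→job G.
By Hall's marriage theorem, this means |N(S)| ≥ |S| for every subset S, so no violating subset exists.

none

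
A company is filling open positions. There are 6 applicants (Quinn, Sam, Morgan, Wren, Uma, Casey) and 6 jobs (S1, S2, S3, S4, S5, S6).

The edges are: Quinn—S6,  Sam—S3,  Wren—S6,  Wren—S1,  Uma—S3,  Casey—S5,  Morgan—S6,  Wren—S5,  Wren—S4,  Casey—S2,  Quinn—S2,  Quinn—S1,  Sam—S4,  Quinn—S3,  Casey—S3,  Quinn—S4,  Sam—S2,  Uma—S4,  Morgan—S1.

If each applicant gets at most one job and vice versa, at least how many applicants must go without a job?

0

For example, pair Quinn→S6, Sam→S3, Morgan→S1, Wren→S5, Uma→S4, Casey→S2.
All 6 applicants are matched, so no larger matching exists.
That matches 6 of the 6, leaving 0 unmatched; no matching can do better.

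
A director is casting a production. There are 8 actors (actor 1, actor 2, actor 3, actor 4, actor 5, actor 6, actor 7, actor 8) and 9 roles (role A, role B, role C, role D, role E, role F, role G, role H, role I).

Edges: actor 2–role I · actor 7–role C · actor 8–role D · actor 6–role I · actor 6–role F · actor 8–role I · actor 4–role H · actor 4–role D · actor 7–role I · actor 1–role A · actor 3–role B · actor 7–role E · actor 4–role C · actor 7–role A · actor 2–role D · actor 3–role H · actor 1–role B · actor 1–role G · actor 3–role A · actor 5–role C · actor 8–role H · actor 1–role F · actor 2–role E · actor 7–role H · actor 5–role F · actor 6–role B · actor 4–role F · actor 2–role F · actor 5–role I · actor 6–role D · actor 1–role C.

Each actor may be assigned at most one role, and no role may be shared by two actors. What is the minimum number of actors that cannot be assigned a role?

A valid assignment of size 8: actor 1→role G, actor 2→role E, actor 3→role H, actor 4→role F, actor 5→role I, actor 6→role B, actor 7→role C, actor 8→role D.
This saturates every actor, so 8 is the maximum.
That matches 8 of the 8, leaving 0 unmatched; no matching can do better.

0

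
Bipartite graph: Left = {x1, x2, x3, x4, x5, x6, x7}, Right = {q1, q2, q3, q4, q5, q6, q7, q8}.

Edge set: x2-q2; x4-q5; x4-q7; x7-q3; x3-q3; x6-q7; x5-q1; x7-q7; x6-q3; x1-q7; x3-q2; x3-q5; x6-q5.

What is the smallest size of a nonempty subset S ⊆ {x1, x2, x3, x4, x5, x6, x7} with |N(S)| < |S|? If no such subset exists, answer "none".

4

Take S = {x1, x4, x6, x7}. Its neighbourhood is {q3, q5, q7}, so |N(S)| = 3 < |S| = 4.
Every subset of size less than 4 has at least as many neighbours as members, so 4 is the minimum.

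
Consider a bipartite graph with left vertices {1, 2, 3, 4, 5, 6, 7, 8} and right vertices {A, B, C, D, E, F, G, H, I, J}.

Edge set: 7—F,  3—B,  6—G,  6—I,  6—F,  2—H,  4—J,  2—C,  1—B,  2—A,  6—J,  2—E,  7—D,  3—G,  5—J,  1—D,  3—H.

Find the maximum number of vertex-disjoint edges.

For example, pair 1-D, 2-E, 3-B, 4-J, 6-G, 7-F.
The set {4, 5, 8} has only 1 neighbour ({J}), so by Hall's theorem at most 6 of the 8 left vertices can be matched.

6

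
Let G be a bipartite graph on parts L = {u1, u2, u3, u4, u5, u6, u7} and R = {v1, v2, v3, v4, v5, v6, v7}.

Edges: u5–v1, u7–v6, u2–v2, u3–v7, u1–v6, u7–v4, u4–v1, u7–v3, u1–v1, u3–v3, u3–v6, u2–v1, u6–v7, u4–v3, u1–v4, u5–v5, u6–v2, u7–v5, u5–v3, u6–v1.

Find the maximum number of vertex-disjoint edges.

A valid assignment of size 7: u1→v4, u2→v1, u3→v7, u4→v3, u5→v5, u6→v2, u7→v6.
This saturates every left vertex, so 7 is the maximum.

7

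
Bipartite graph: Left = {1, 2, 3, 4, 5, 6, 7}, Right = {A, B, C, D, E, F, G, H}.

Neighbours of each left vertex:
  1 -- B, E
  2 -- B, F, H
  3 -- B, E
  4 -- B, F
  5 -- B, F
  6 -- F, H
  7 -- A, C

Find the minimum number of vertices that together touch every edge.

5

The 5 edges 1–E, 2–H, 3–B, 4–F, 7–C form a matching, so any vertex cover needs at least 5 vertices (one per matched edge).
Conversely {7, B, E, F, H} meets every edge and has exactly 5 vertices, so 5 is optimal.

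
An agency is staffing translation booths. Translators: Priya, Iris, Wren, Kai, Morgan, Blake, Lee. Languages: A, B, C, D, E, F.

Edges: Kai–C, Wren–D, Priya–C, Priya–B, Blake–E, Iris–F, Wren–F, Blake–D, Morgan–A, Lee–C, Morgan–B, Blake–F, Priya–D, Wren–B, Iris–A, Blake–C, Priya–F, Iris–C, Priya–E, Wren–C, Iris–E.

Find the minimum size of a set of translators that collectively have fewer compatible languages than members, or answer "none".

2

Take S = {Kai, Lee}. Its neighbourhood is {C}, so |N(S)| = 1 < |S| = 2.
No single vertex violates Hall's condition since each has at least one neighbour, so 2 is the minimum.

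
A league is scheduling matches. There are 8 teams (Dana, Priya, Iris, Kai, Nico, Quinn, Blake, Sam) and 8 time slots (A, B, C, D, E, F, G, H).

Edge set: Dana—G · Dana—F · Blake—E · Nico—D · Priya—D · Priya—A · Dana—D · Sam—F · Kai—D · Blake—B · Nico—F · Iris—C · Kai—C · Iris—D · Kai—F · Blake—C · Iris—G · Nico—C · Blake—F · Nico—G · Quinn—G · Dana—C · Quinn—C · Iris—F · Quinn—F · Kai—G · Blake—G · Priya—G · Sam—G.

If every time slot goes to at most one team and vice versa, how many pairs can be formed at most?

A valid assignment of size 6: Dana–G, Priya–A, Iris–D, Kai–C, Nico–F, Blake–E.
The set {Dana, Iris, Kai, Nico, Quinn, Sam} has only 4 neighbours ({C, D, F, G}), so by Hall's theorem at most 6 of the 8 teams can be matched.

6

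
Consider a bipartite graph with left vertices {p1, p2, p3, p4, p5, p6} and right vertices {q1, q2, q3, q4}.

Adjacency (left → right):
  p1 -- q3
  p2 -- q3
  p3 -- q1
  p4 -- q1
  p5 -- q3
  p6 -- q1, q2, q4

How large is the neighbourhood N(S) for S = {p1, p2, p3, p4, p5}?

The union of neighbours of {p1, p2, p3, p4, p5} is {q1, q3}, which has 2 elements.
Since |N(S)| = 2 < |S| = 5, Hall's condition fails for this subset.

2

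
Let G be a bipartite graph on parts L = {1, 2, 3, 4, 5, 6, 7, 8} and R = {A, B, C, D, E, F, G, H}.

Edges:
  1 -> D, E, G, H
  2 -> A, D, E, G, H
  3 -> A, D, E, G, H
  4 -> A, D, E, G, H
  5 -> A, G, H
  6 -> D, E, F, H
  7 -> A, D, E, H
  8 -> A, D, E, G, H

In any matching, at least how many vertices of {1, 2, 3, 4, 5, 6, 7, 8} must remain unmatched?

2

A valid assignment of size 6: 1→D, 2→H, 3→E, 4→A, 5→G, 6→F.
The set {1, 2, 3, 4, 5, 7, 8} has only 5 neighbours ({A, D, E, G, H}), so by Hall's theorem at most 6 of the 8 left vertices can be matched.
That matches 6 of the 8, leaving 2 unmatched; no matching can do better.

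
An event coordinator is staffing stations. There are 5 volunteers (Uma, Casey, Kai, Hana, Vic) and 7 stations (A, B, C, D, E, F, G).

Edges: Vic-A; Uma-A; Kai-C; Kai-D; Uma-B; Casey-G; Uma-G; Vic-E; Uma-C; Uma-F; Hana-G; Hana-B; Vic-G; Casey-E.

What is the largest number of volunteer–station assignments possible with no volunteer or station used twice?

5

A valid assignment of size 5: Uma-A, Casey-G, Kai-C, Hana-B, Vic-E.
All 5 volunteers are matched, so no larger matching exists.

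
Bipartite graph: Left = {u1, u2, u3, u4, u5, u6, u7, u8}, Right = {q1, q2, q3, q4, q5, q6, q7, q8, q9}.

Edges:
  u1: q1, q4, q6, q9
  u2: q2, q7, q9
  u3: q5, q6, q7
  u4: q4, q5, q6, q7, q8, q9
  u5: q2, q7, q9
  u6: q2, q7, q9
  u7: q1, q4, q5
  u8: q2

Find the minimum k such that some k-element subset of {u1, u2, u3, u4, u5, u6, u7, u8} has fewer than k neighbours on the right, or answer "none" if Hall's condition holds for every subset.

Take S = {u2, u5, u6, u8}. Its neighbourhood is {q2, q7, q9}, so |N(S)| = 3 < |S| = 4.
Every subset of size less than 4 has at least as many neighbours as members, so 4 is the minimum.

4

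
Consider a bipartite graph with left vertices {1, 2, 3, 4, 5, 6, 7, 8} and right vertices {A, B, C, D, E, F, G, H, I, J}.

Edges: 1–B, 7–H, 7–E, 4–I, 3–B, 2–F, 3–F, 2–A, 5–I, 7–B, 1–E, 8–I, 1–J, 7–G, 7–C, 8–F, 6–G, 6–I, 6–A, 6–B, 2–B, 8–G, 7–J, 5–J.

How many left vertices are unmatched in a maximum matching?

0

One maximum matching: 1-E, 2-A, 3-B, 4-I, 5-J, 6-G, 7-H, 8-F.
This saturates every left vertex, so 8 is the maximum.
That matches 8 of the 8, leaving 0 unmatched; no matching can do better.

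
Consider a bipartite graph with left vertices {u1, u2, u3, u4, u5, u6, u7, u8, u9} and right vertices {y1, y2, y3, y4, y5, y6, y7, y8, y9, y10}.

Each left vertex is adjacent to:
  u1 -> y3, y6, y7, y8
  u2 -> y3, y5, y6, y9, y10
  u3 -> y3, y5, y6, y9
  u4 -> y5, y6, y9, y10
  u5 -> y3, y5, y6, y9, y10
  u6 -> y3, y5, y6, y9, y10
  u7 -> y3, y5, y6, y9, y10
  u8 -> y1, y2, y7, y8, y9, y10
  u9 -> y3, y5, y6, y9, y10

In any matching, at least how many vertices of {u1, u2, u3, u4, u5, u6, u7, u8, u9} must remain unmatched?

2

A valid assignment of size 7: u1→y8, u2→y10, u3→y9, u4→y5, u5→y3, u6→y6, u8→y7.
The set {u2, u3, u4, u5, u6, u7, u9} has only 5 neighbours ({y10, y3, y5, y6, y9}), so by Hall's theorem at most 7 of the 9 left vertices can be matched.
That matches 7 of the 9, leaving 2 unmatched; no matching can do better.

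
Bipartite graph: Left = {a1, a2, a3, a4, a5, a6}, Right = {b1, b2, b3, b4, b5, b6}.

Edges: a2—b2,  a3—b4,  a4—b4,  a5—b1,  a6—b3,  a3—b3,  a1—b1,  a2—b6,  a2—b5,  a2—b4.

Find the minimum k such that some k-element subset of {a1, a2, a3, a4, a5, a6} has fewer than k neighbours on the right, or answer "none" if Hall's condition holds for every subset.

Take S = {a1, a5}. Its neighbourhood is {b1}, so |N(S)| = 1 < |S| = 2.
No single vertex violates Hall's condition since each has at least one neighbour, so 2 is the minimum.

2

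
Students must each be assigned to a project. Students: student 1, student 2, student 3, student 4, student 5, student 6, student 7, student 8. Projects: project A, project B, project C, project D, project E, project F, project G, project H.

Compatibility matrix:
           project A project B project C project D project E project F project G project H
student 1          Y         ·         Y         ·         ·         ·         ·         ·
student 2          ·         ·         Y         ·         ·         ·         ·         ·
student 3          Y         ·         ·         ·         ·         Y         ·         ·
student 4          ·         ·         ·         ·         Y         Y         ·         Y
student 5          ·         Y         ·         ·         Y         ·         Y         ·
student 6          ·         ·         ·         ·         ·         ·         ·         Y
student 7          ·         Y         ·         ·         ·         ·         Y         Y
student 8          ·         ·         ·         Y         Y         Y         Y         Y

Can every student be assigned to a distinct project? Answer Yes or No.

A valid assignment of size 8: student 1-project A, student 2-project C, student 3-project F, student 4-project E, student 5-project B, student 6-project H, student 7-project G, student 8-project D.
All 8 students are covered.

Yes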